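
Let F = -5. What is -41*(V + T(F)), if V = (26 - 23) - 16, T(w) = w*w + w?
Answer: -287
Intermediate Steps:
T(w) = w + w² (T(w) = w² + w = w + w²)
V = -13 (V = 3 - 16 = -13)
-41*(V + T(F)) = -41*(-13 - 5*(1 - 5)) = -41*(-13 - 5*(-4)) = -41*(-13 + 20) = -41*7 = -287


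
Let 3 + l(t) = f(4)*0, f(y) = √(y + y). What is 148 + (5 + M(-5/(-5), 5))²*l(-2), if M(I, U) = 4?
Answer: -95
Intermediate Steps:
f(y) = √2*√y (f(y) = √(2*y) = √2*√y)
l(t) = -3 (l(t) = -3 + (√2*√4)*0 = -3 + (√2*2)*0 = -3 + (2*√2)*0 = -3 + 0 = -3)
148 + (5 + M(-5/(-5), 5))²*l(-2) = 148 + (5 + 4)²*(-3) = 148 + 9²*(-3) = 148 + 81*(-3) = 148 - 243 = -95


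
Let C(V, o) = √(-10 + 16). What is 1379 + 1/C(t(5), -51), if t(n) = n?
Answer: 1379 + √6/6 ≈ 1379.4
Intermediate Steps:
C(V, o) = √6
1379 + 1/C(t(5), -51) = 1379 + 1/(√6) = 1379 + √6/6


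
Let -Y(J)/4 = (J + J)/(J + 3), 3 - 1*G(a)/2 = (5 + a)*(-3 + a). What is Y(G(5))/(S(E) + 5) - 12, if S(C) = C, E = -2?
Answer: -1388/93 ≈ -14.925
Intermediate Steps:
G(a) = 6 - 2*(-3 + a)*(5 + a) (G(a) = 6 - 2*(5 + a)*(-3 + a) = 6 - 2*(-3 + a)*(5 + a))
Y(J) = -8*J/(3 + J) (Y(J) = -4*(J + J)/(J + 3) = -4*2*J/(3 + J) = -8*J/(3 + J))
Y(G(5))/(S(E) + 5) - 12 = (-8*(36 - 4*5 - 2*5²)/(3 + (36 - 4*5 - 2*5²)))/(-2 + 5) - 12 = (-8*(36 - 20 - 2*25)/(3 + (36 - 20 - 2*25)))/3 - 12 = (-8*(36 - 20 - 50)/(3 + (36 - 20 - 50)))/3 - 12 = (-8*(-34)/(3 - 34))/3 - 12 = (-8*(-34)/(-31))/3 - 12 = (-8*(-34)*(-1/31))/3 - 12 = (⅓)*(-272/31) - 12 = -272/93 - 12 = -1388/93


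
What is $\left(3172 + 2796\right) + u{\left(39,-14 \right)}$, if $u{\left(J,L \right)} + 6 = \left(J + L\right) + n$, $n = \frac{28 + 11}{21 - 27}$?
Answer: $\frac{11961}{2} \approx 5980.5$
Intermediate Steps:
$n = - \frac{13}{2}$ ($n = \frac{39}{-6} = 39 \left(- \frac{1}{6}\right) = - \frac{13}{2} \approx -6.5$)
$u{\left(J,L \right)} = - \frac{25}{2} + J + L$ ($u{\left(J,L \right)} = -6 - \left(\frac{13}{2} - J - L\right) = -6 + \left(- \frac{13}{2} + J + L\right) = - \frac{25}{2} + J + L$)
$\left(3172 + 2796\right) + u{\left(39,-14 \right)} = \left(3172 + 2796\right) - - \frac{25}{2} = 5968 + \frac{25}{2} = \frac{11961}{2}$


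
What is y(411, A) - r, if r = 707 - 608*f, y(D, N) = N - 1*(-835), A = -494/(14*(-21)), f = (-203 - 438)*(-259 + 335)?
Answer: -4354022153/147 ≈ -2.9619e+7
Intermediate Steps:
f = -48716 (f = -641*76 = -48716)
A = 247/147 (A = -494/(-294) = -494*(-1/294) = 247/147 ≈ 1.6803)
y(D, N) = 835 + N (y(D, N) = N + 835 = 835 + N)
r = 29620035 (r = 707 - 608*(-48716) = 707 + 29619328 = 29620035)
y(411, A) - r = (835 + 247/147) - 1*29620035 = 122992/147 - 29620035 = -4354022153/147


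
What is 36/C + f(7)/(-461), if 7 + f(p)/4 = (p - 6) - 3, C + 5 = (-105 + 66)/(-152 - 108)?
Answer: -328428/44717 ≈ -7.3446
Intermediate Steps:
C = -97/20 (C = -5 + (-105 + 66)/(-152 - 108) = -5 - 39/(-260) = -5 - 39*(-1/260) = -5 + 3/20 = -97/20 ≈ -4.8500)
f(p) = -64 + 4*p (f(p) = -28 + 4*((p - 6) - 3) = -28 + 4*((-6 + p) - 3) = -28 + 4*(-9 + p) = -28 + (-36 + 4*p) = -64 + 4*p)
36/C + f(7)/(-461) = 36/(-97/20) + (-64 + 4*7)/(-461) = 36*(-20/97) + (-64 + 28)*(-1/461) = -720/97 - 36*(-1/461) = -720/97 + 36/461 = -328428/44717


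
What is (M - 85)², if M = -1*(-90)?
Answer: 25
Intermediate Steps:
M = 90
(M - 85)² = (90 - 85)² = 5² = 25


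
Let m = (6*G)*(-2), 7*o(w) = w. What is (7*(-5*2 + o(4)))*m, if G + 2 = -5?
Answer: -5544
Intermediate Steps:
G = -7 (G = -2 - 5 = -7)
o(w) = w/7
m = 84 (m = (6*(-7))*(-2) = -42*(-2) = 84)
(7*(-5*2 + o(4)))*m = (7*(-5*2 + (⅐)*4))*84 = (7*(-10 + 4/7))*84 = (7*(-66/7))*84 = -66*84 = -5544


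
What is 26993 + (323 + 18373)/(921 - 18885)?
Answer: 40406963/1497 ≈ 26992.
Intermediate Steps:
26993 + (323 + 18373)/(921 - 18885) = 26993 + 18696/(-17964) = 26993 + 18696*(-1/17964) = 26993 - 1558/1497 = 40406963/1497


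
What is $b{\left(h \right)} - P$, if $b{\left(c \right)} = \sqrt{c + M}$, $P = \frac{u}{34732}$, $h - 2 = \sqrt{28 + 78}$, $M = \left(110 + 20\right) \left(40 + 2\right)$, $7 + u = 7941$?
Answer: $- \frac{3967}{17366} + \sqrt{5462 + \sqrt{106}} \approx 73.747$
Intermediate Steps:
$u = 7934$ ($u = -7 + 7941 = 7934$)
$M = 5460$ ($M = 130 \cdot 42 = 5460$)
$h = 2 + \sqrt{106}$ ($h = 2 + \sqrt{28 + 78} = 2 + \sqrt{106} \approx 12.296$)
$P = \frac{3967}{17366}$ ($P = \frac{7934}{34732} = 7934 \cdot \frac{1}{34732} = \frac{3967}{17366} \approx 0.22843$)
$b{\left(c \right)} = \sqrt{5460 + c}$ ($b{\left(c \right)} = \sqrt{c + 5460} = \sqrt{5460 + c}$)
$b{\left(h \right)} - P = \sqrt{5460 + \left(2 + \sqrt{106}\right)} - \frac{3967}{17366} = \sqrt{5462 + \sqrt{106}} - \frac{3967}{17366} = - \frac{3967}{17366} + \sqrt{5462 + \sqrt{106}}$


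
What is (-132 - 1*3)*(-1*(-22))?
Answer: -2970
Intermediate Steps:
(-132 - 1*3)*(-1*(-22)) = (-132 - 3)*22 = -135*22 = -2970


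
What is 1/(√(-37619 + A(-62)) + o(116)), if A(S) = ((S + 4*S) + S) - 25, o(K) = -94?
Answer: -47/23426 - 6*I*√66/11713 ≈ -0.0020063 - 0.0041616*I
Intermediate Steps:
A(S) = -25 + 6*S (A(S) = (5*S + S) - 25 = 6*S - 25 = -25 + 6*S)
1/(√(-37619 + A(-62)) + o(116)) = 1/(√(-37619 + (-25 + 6*(-62))) - 94) = 1/(√(-37619 + (-25 - 372)) - 94) = 1/(√(-37619 - 397) - 94) = 1/(√(-38016) - 94) = 1/(24*I*√66 - 94) = 1/(-94 + 24*I*√66)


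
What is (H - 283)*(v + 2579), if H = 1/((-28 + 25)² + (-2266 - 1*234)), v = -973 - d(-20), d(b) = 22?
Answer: -1116647136/2491 ≈ -4.4827e+5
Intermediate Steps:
v = -995 (v = -973 - 1*22 = -973 - 22 = -995)
H = -1/2491 (H = 1/((-3)² + (-2266 - 234)) = 1/(9 - 2500) = 1/(-2491) = -1/2491 ≈ -0.00040145)
(H - 283)*(v + 2579) = (-1/2491 - 283)*(-995 + 2579) = -704954/2491*1584 = -1116647136/2491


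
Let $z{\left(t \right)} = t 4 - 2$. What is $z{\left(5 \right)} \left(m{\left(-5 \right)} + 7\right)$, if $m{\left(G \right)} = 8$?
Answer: $270$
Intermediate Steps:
$z{\left(t \right)} = -2 + 4 t$ ($z{\left(t \right)} = 4 t - 2 = -2 + 4 t$)
$z{\left(5 \right)} \left(m{\left(-5 \right)} + 7\right) = \left(-2 + 4 \cdot 5\right) \left(8 + 7\right) = \left(-2 + 20\right) 15 = 18 \cdot 15 = 270$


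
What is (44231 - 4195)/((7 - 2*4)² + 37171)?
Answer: 10009/9293 ≈ 1.0770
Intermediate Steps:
(44231 - 4195)/((7 - 2*4)² + 37171) = 40036/((7 - 8)² + 37171) = 40036/((-1)² + 37171) = 40036/(1 + 37171) = 40036/37172 = 40036*(1/37172) = 10009/9293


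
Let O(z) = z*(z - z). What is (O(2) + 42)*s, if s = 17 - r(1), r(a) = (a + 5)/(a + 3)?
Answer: 651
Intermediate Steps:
r(a) = (5 + a)/(3 + a)
O(z) = 0 (O(z) = z*0 = 0)
s = 31/2 (s = 17 - (5 + 1)/(3 + 1) = 17 - 6/4 = 17 - 1*3/2 = 17 - 3/2 = 31/2 ≈ 15.500)
(O(2) + 42)*s = (0 + 42)*(31/2) = 42*(31/2) = 651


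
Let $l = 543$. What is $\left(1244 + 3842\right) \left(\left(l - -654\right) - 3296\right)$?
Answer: $-10675514$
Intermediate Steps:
$\left(1244 + 3842\right) \left(\left(l - -654\right) - 3296\right) = \left(1244 + 3842\right) \left(\left(543 - -654\right) - 3296\right) = 5086 \left(\left(543 + 654\right) - 3296\right) = 5086 \left(1197 - 3296\right) = 5086 \left(-2099\right) = -10675514$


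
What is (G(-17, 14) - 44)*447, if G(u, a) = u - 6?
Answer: -29949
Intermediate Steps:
G(u, a) = -6 + u
(G(-17, 14) - 44)*447 = ((-6 - 17) - 44)*447 = (-23 - 44)*447 = -67*447 = -29949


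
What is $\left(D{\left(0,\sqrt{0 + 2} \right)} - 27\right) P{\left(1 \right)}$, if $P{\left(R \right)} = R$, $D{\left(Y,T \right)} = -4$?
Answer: $-31$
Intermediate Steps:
$\left(D{\left(0,\sqrt{0 + 2} \right)} - 27\right) P{\left(1 \right)} = \left(-4 - 27\right) 1 = \left(-31\right) 1 = -31$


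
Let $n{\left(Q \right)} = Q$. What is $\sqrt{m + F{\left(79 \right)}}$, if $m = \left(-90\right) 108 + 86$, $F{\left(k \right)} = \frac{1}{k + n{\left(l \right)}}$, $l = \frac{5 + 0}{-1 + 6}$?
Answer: $\frac{i \sqrt{3853595}}{20} \approx 98.153 i$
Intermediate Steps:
$l = 1$ ($l = \frac{5}{5} = 5 \cdot \frac{1}{5} = 1$)
$F{\left(k \right)} = \frac{1}{1 + k}$ ($F{\left(k \right)} = \frac{1}{k + 1} = \frac{1}{1 + k}$)
$m = -9634$ ($m = -9720 + 86 = -9634$)
$\sqrt{m + F{\left(79 \right)}} = \sqrt{-9634 + \frac{1}{1 + 79}} = \sqrt{-9634 + \frac{1}{80}} = \sqrt{- \frac{770719}{80}} = \frac{i \sqrt{3853595}}{20}$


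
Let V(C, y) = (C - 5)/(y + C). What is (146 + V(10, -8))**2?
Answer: 88209/4 ≈ 22052.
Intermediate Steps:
V(C, y) = (-5 + C)/(C + y)
(146 + V(10, -8))**2 = (146 + (-5 + 10)/(10 - 8))**2 = (146 + 5/2)**2 = (297/2)**2 = 88209/4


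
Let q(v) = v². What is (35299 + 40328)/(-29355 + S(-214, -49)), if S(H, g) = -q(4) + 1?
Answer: -25209/9790 ≈ -2.5750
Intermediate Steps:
S(H, g) = -15 (S(H, g) = -1*4² + 1 = -1*16 + 1 = -16 + 1 = -15)
(35299 + 40328)/(-29355 + S(-214, -49)) = (35299 + 40328)/(-29355 - 15) = 75627/(-29370) = 75627*(-1/29370) = -25209/9790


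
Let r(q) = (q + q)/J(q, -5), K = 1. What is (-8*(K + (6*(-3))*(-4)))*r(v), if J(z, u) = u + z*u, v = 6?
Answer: 7008/35 ≈ 200.23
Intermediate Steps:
J(z, u) = u + u*z
r(q) = 2*q/(-5 - 5*q) (r(q) = (q + q)/((-5*(1 + q))) = (2*q)/(-5 - 5*q) = 2*q/(-5 - 5*q))
(-8*(K + (6*(-3))*(-4)))*r(v) = (-8*(1 + (6*(-3))*(-4)))*((2/5)*6/(-1 - 1*6)) = (-8*(1 - 18*(-4)))*((2/5)*6/(-1 - 6)) = (-8*(1 + 72))*((2/5)*6/(-7)) = (-8*73)*((2/5)*6*(-1/7)) = -584*(-12/35) = 7008/35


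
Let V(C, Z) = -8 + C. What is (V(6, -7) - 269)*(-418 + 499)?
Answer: -21951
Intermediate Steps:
(V(6, -7) - 269)*(-418 + 499) = ((-8 + 6) - 269)*(-418 + 499) = (-2 - 269)*81 = -271*81 = -21951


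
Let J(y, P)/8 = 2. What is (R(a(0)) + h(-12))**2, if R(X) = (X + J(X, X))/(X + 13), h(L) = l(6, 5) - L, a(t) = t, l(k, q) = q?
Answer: 56169/169 ≈ 332.36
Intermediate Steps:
J(y, P) = 16 (J(y, P) = 8*2 = 16)
h(L) = 5 - L
R(X) = (16 + X)/(13 + X) (R(X) = (X + 16)/(X + 13) = (16 + X)/(13 + X))
(R(a(0)) + h(-12))**2 = ((16 + 0)/(13 + 0) + (5 - 1*(-12)))**2 = (16/13 + (5 + 12))**2 = ((1/13)*16 + 17)**2 = (16/13 + 17)**2 = (237/13)**2 = 56169/169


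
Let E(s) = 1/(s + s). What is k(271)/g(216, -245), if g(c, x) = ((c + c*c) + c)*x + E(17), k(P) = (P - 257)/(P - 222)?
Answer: -68/2745701273 ≈ -2.4766e-8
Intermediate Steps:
E(s) = 1/(2*s)
k(P) = (-257 + P)/(-222 + P)
g(c, x) = 1/34 + x*(c² + 2*c) (g(c, x) = ((c + c*c) + c)*x + (½)/17 = ((c + c²) + c)*x + (½)*(1/17) = (c² + 2*c)*x + 1/34 = x*(c² + 2*c) + 1/34 = 1/34 + x*(c² + 2*c))
k(271)/g(216, -245) = ((-257 + 271)/(-222 + 271))/(1/34 - 245*216² + 2*216*(-245)) = (14/49)/(1/34 - 245*46656 - 105840) = ((1/49)*14)/(1/34 - 11430720 - 105840) = 2/(7*(-392243039/34)) = (2/7)*(-34/392243039) = -68/2745701273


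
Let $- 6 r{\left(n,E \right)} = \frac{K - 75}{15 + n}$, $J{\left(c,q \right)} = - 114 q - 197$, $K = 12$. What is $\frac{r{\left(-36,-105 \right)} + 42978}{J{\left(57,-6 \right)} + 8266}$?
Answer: $\frac{85955}{17506} \approx 4.91$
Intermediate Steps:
$J{\left(c,q \right)} = -197 - 114 q$
$r{\left(n,E \right)} = \frac{21}{2 \left(15 + n\right)}$ ($r{\left(n,E \right)} = - \frac{\left(12 - 75\right) \frac{1}{15 + n}}{6} = - \frac{\left(-63\right) \frac{1}{15 + n}}{6} = \frac{21}{2 \left(15 + n\right)}$)
$\frac{r{\left(-36,-105 \right)} + 42978}{J{\left(57,-6 \right)} + 8266} = \frac{\frac{21}{2 \left(15 - 36\right)} + 42978}{\left(-197 - -684\right) + 8266} = \frac{\frac{21}{2 \left(-21\right)} + 42978}{\left(-197 + 684\right) + 8266} = \frac{\frac{21}{2} \left(- \frac{1}{21}\right) + 42978}{487 + 8266} = \frac{- \frac{1}{2} + 42978}{8753} = \frac{85955}{2} \cdot \frac{1}{8753} = \frac{85955}{17506}$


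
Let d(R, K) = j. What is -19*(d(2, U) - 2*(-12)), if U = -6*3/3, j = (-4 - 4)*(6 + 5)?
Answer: 1216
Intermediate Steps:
j = -88 (j = -8*11 = -88)
U = -6 (U = -2*9*(1/3) = -18*1/3 = -6)
d(R, K) = -88
-19*(d(2, U) - 2*(-12)) = -19*(-88 - 2*(-12)) = -19*(-88 + 24) = -19*(-64) = 1216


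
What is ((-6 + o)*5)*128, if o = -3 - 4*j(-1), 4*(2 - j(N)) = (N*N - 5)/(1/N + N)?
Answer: -9600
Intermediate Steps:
j(N) = 2 - (-5 + N**2)/(4*(N + 1/N)) (j(N) = 2 - (N*N - 5)/(4*(1/N + N)) = 2 - (N**2 - 5)/(4*(N + 1/N)) = 2 - (-5 + N**2)/(4*(N + 1/N)))
o = -9 (o = -3 - (8 - 1*(-1)**3 + 5*(-1) + 8*(-1)**2)/(1 + (-1)**2) = -3 - (8 - 1*(-1) - 5 + 8*1)/(1 + 1) = -3 - (8 + 1 - 5 + 8)/2 = -3 - 12/2 = -3 - 4*3/2 = -3 - 6 = -9)
((-6 + o)*5)*128 = ((-6 - 9)*5)*128 = -15*5*128 = -75*128 = -9600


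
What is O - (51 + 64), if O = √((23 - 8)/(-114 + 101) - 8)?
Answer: -115 + I*√1547/13 ≈ -115.0 + 3.0255*I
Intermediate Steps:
O = I*√1547/13 (O = √(15/(-13) - 8) = √(15*(-1/13) - 8) = √(-15/13 - 8) = √(-119/13) = I*√1547/13 ≈ 3.0255*I)
O - (51 + 64) = I*√1547/13 - (51 + 64) = I*√1547/13 - 1*115 = I*√1547/13 - 115 = -115 + I*√1547/13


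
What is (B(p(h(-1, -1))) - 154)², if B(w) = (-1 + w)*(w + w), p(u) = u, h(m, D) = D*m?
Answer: 23716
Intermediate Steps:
B(w) = 2*w*(-1 + w) (B(w) = (-1 + w)*(2*w) = 2*w*(-1 + w))
(B(p(h(-1, -1))) - 154)² = (2*(-1*(-1))*(-1 - 1*(-1)) - 154)² = (2*1*(-1 + 1) - 154)² = (2*1*0 - 154)² = (0 - 154)² = (-154)² = 23716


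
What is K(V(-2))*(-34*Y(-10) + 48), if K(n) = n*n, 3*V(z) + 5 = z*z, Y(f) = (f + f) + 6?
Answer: 524/9 ≈ 58.222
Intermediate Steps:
Y(f) = 6 + 2*f (Y(f) = 2*f + 6 = 6 + 2*f)
V(z) = -5/3 + z²/3 (V(z) = -5/3 + (z*z)/3 = -5/3 + z²/3)
K(n) = n²
K(V(-2))*(-34*Y(-10) + 48) = (-5/3 + (⅓)*(-2)²)²*(-34*(6 + 2*(-10)) + 48) = (-5/3 + (⅓)*4)²*(-34*(6 - 20) + 48) = (-5/3 + 4/3)²*(-34*(-14) + 48) = (-⅓)²*(476 + 48) = (⅑)*524 = 524/9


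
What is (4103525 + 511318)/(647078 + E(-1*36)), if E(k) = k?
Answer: 4614843/647042 ≈ 7.1322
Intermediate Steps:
(4103525 + 511318)/(647078 + E(-1*36)) = (4103525 + 511318)/(647078 - 1*36) = 4614843/(647078 - 36) = 4614843/647042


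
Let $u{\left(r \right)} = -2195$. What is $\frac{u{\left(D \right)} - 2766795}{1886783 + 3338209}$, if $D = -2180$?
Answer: $- \frac{1384495}{2612496} \approx -0.52995$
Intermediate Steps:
$\frac{u{\left(D \right)} - 2766795}{1886783 + 3338209} = \frac{-2195 - 2766795}{1886783 + 3338209} = - \frac{2768990}{5224992} = \left(-2768990\right) \frac{1}{5224992} = - \frac{1384495}{2612496}$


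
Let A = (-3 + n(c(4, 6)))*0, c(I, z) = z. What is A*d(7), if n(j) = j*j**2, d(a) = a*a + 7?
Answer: 0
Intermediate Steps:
d(a) = 7 + a**2 (d(a) = a**2 + 7 = 7 + a**2)
n(j) = j**3
A = 0 (A = (-3 + 6**3)*0 = (-3 + 216)*0 = 213*0 = 0)
A*d(7) = 0*(7 + 7**2) = 0*(7 + 49) = 0*56 = 0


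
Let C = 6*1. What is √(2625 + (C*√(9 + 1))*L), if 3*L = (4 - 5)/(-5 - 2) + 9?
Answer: √(128625 + 896*√10)/7 ≈ 51.796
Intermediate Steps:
C = 6
L = 64/21 (L = ((4 - 5)/(-5 - 2) + 9)/3 = (-1/(-7) + 9)/3 = (-1*(-⅐) + 9)/3 = (⅐ + 9)/3 = (⅓)*(64/7) = 64/21 ≈ 3.0476)
√(2625 + (C*√(9 + 1))*L) = √(2625 + (6*√(9 + 1))*(64/21)) = √(2625 + (6*√10)*(64/21)) = √(2625 + 128*√10/7)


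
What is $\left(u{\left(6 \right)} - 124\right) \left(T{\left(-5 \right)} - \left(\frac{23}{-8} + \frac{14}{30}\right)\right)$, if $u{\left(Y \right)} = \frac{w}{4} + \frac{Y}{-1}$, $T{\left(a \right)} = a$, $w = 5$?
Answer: $\frac{32033}{96} \approx 333.68$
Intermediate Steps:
$u{\left(Y \right)} = \frac{5}{4} - Y$ ($u{\left(Y \right)} = \frac{5}{4} + \frac{Y}{-1} = 5 \cdot \frac{1}{4} + Y \left(-1\right) = \frac{5}{4} - Y$)
$\left(u{\left(6 \right)} - 124\right) \left(T{\left(-5 \right)} - \left(\frac{23}{-8} + \frac{14}{30}\right)\right) = \left(\left(\frac{5}{4} - 6\right) - 124\right) \left(-5 - \left(\frac{23}{-8} + \frac{14}{30}\right)\right) = \left(\left(\frac{5}{4} - 6\right) - 124\right) \left(-5 - \left(23 \left(- \frac{1}{8}\right) + 14 \cdot \frac{1}{30}\right)\right) = \left(- \frac{19}{4} - 124\right) \left(-5 - \left(- \frac{23}{8} + \frac{7}{15}\right)\right) = - \frac{515 \left(-5 - - \frac{289}{120}\right)}{4} = - \frac{515 \left(-5 + \frac{289}{120}\right)}{4} = \left(- \frac{515}{4}\right) \left(- \frac{311}{120}\right) = \frac{32033}{96}$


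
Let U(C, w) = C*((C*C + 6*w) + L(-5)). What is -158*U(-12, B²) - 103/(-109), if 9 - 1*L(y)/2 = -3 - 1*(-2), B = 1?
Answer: 35132983/109 ≈ 3.2232e+5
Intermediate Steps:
L(y) = 20 (L(y) = 18 - 2*(-3 - 1*(-2)) = 18 - 2*(-3 + 2) = 18 - 2*(-1) = 18 + 2 = 20)
U(C, w) = C*(20 + C² + 6*w) (U(C, w) = C*((C*C + 6*w) + 20) = C*((C² + 6*w) + 20) = C*(20 + C² + 6*w))
-158*U(-12, B²) - 103/(-109) = -(-1896)*(20 + (-12)² + 6*1²) - 103/(-109) = -(-1896)*(20 + 144 + 6*1) - 103*(-1/109) = -(-1896)*(20 + 144 + 6) + 103/109 = -(-1896)*170 + 103/109 = -158*(-2040) + 103/109 = 322320 + 103/109 = 35132983/109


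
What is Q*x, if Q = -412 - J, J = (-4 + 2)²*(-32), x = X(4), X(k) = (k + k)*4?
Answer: -9088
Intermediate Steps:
X(k) = 8*k (X(k) = (2*k)*4 = 8*k)
x = 32 (x = 8*4 = 32)
J = -128 (J = (-2)²*(-32) = 4*(-32) = -128)
Q = -284 (Q = -412 - 1*(-128) = -412 + 128 = -284)
Q*x = -284*32 = -9088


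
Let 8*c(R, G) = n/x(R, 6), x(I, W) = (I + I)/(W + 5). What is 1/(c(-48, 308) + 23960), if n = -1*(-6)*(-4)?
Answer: 32/766731 ≈ 4.1736e-5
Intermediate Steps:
x(I, W) = 2*I/(5 + W) (x(I, W) = (2*I)/(5 + W) = 2*I/(5 + W))
n = -24 (n = 6*(-4) = -24)
c(R, G) = -33/(2*R) (c(R, G) = (-24*(5 + 6)/(2*R))/8 = (-24*11/(2*R))/8 = (-132/R)/8 = -33/(2*R))
1/(c(-48, 308) + 23960) = 1/(-33/2/(-48) + 23960) = 1/(-33/2*(-1/48) + 23960) = 1/(11/32 + 23960) = 1/(766731/32) = 32/766731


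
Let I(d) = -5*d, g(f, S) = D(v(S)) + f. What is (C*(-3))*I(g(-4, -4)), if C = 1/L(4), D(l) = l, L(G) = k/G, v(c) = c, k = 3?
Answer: -160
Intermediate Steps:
L(G) = 3/G
g(f, S) = S + f
C = 4/3 (C = 1/(3/4) = 4/3 ≈ 1.3333)
(C*(-3))*I(g(-4, -4)) = ((4/3)*(-3))*(-5*(-4 - 4)) = -(-20)*(-8) = -4*40 = -160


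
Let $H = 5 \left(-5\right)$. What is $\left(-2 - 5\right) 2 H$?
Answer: $350$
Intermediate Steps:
$H = -25$
$\left(-2 - 5\right) 2 H = \left(-2 - 5\right) 2 \left(-25\right) = \left(-7\right) 2 \left(-25\right) = \left(-14\right) \left(-25\right) = 350$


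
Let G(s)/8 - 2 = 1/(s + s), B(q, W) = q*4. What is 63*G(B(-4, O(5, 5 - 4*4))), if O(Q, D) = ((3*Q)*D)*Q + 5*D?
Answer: 3969/4 ≈ 992.25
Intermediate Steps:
O(Q, D) = 5*D + 3*D*Q² (O(Q, D) = (3*D*Q)*Q + 5*D = 3*D*Q² + 5*D = 5*D + 3*D*Q²)
B(q, W) = 4*q
G(s) = 16 + 4/s (G(s) = 16 + 8/(s + s) = 16 + 8/((2*s)) = 16 + 8*(1/(2*s)) = 16 + 4/s)
63*G(B(-4, O(5, 5 - 4*4))) = 63*(16 + 4/((4*(-4)))) = 63*(16 + 4/(-16)) = 63*(16 + 4*(-1/16)) = 63*(16 - ¼) = 63*(63/4) = 3969/4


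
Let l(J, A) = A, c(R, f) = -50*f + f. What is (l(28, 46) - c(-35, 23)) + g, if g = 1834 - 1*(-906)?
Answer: 3913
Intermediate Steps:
c(R, f) = -49*f
g = 2740 (g = 1834 + 906 = 2740)
(l(28, 46) - c(-35, 23)) + g = (46 - (-49)*23) + 2740 = (46 - 1*(-1127)) + 2740 = (46 + 1127) + 2740 = 1173 + 2740 = 3913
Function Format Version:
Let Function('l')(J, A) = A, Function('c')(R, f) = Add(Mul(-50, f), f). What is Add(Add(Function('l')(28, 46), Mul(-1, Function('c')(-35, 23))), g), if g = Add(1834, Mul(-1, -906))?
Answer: 3913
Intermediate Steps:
Function('c')(R, f) = Mul(-49, f)
g = 2740 (g = Add(1834, 906) = 2740)
Add(Add(Function('l')(28, 46), Mul(-1, Function('c')(-35, 23))), g) = Add(Add(46, Mul(-1, Mul(-49, 23))), 2740) = Add(Add(46, Mul(-1, -1127)), 2740) = Add(Add(46, 1127), 2740) = Add(1173, 2740) = 3913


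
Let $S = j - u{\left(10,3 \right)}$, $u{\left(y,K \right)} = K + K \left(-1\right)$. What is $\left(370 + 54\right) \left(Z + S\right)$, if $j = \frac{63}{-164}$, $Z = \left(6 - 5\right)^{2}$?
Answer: $\frac{10706}{41} \approx 261.12$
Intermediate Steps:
$Z = 1$ ($Z = 1^{2} = 1$)
$u{\left(y,K \right)} = 0$ ($u{\left(y,K \right)} = K - K = 0$)
$j = - \frac{63}{164}$ ($j = 63 \left(- \frac{1}{164}\right) = - \frac{63}{164} \approx -0.38415$)
$S = - \frac{63}{164}$ ($S = - \frac{63}{164} - 0 = - \frac{63}{164} + 0 = - \frac{63}{164} \approx -0.38415$)
$\left(370 + 54\right) \left(Z + S\right) = \left(370 + 54\right) \left(1 - \frac{63}{164}\right) = 424 \cdot \frac{101}{164} = \frac{10706}{41}$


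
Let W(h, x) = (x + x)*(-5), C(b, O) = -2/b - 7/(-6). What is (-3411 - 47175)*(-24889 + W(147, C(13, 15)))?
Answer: 16374114892/13 ≈ 1.2595e+9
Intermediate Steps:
C(b, O) = 7/6 - 2/b (C(b, O) = -2/b - 7*(-1/6) = -2/b + 7/6 = 7/6 - 2/b)
W(h, x) = -10*x (W(h, x) = (2*x)*(-5) = -10*x)
(-3411 - 47175)*(-24889 + W(147, C(13, 15))) = (-3411 - 47175)*(-24889 - 10*(7/6 - 2/13)) = -50586*(-24889 - 10*(7/6 - 2*1/13)) = -50586*(-24889 - 10*(7/6 - 2/13)) = -50586*(-24889 - 10*79/78) = -50586*(-24889 - 395/39) = -50586*(-971066/39) = 16374114892/13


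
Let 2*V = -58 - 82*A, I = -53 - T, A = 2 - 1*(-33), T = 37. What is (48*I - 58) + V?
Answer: -5842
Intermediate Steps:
A = 35 (A = 2 + 33 = 35)
I = -90 (I = -53 - 1*37 = -53 - 37 = -90)
V = -1464 (V = (-58 - 82*35)/2 = (-58 - 2870)/2 = (½)*(-2928) = -1464)
(48*I - 58) + V = (48*(-90) - 58) - 1464 = (-4320 - 58) - 1464 = -4378 - 1464 = -5842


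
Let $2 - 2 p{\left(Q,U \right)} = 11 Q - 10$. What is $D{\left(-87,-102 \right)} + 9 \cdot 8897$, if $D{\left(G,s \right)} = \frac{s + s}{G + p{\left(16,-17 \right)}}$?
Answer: $\frac{13532541}{169} \approx 80074.0$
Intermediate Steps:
$p{\left(Q,U \right)} = 6 - \frac{11 Q}{2}$ ($p{\left(Q,U \right)} = 1 - \frac{11 Q - 10}{2} = 1 - \frac{-10 + 11 Q}{2} = 1 - \left(-5 + \frac{11 Q}{2}\right) = 6 - \frac{11 Q}{2}$)
$D{\left(G,s \right)} = \frac{2 s}{-82 + G}$ ($D{\left(G,s \right)} = \frac{s + s}{G + \left(6 - 88\right)} = \frac{2 s}{G + \left(6 - 88\right)} = \frac{2 s}{G - 82} = \frac{2 s}{-82 + G}$)
$D{\left(-87,-102 \right)} + 9 \cdot 8897 = 2 \left(-102\right) \frac{1}{-82 - 87} + 9 \cdot 8897 = 2 \left(-102\right) \frac{1}{-169} + 80073 = 2 \left(-102\right) \left(- \frac{1}{169}\right) + 80073 = \frac{204}{169} + 80073 = \frac{13532541}{169}$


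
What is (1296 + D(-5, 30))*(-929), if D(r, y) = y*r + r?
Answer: -1059989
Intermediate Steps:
D(r, y) = r + r*y (D(r, y) = r*y + r = r + r*y)
(1296 + D(-5, 30))*(-929) = (1296 - 5*(1 + 30))*(-929) = (1296 - 5*31)*(-929) = (1296 - 155)*(-929) = 1141*(-929) = -1059989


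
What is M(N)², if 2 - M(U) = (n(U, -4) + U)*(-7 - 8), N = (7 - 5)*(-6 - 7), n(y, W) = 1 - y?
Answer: 289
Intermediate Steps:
N = -26 (N = 2*(-13) = -26)
M(U) = 17 (M(U) = 2 - ((1 - U) + U)*(-7 - 8) = 2 - (-15) = 2 - 1*(-15) = 2 + 15 = 17)
M(N)² = 17² = 289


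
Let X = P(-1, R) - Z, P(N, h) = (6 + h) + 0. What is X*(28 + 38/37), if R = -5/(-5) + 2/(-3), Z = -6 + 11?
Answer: 1432/37 ≈ 38.703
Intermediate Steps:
Z = 5
R = ⅓ (R = -5*(-⅕) + 2*(-⅓) = 1 - ⅔ = ⅓ ≈ 0.33333)
P(N, h) = 6 + h
X = 4/3 (X = (6 + ⅓) - 1*5 = 19/3 - 5 = 4/3 ≈ 1.3333)
X*(28 + 38/37) = 4*(28 + 38/37)/3 = (4/3)*(1074/37) = 1432/37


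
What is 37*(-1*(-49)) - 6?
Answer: 1807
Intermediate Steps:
37*(-1*(-49)) - 6 = 37*49 - 6 = 1813 - 6 = 1807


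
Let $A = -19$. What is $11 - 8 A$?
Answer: $163$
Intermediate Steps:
$11 - 8 A = 11 - -152 = 11 + 152 = 163$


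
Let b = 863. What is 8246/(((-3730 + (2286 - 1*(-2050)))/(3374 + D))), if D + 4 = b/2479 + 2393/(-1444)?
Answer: 2616764383765/57086412 ≈ 45839.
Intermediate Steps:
D = -19004779/3579676 (D = -4 + (863/2479 + 2393/(-1444)) = -4 + (863*(1/2479) + 2393*(-1/1444)) = -4 + (863/2479 - 2393/1444) = -4 - 4686075/3579676 = -19004779/3579676 ≈ -5.3091)
8246/(((-3730 + (2286 - 1*(-2050)))/(3374 + D))) = 8246/(((-3730 + (2286 - 1*(-2050)))/(3374 - 19004779/3579676))) = 8246/(((-3730 + (2286 + 2050))/(12058822045/3579676))) = 8246/(((-3730 + 4336)*(3579676/12058822045))) = 8246/((606*(3579676/12058822045))) = 8246/(2169283656/12058822045) = 8246*(12058822045/2169283656) = 2616764383765/57086412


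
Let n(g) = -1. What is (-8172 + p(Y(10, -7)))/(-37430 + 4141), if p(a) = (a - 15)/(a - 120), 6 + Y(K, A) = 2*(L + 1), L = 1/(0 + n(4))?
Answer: 49031/199734 ≈ 0.24548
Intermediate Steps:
L = -1 (L = 1/(0 - 1) = 1/(-1) = -1)
Y(K, A) = -6 (Y(K, A) = -6 + 2*(-1 + 1) = -6 + 2*0 = -6 + 0 = -6)
p(a) = (-15 + a)/(-120 + a)
(-8172 + p(Y(10, -7)))/(-37430 + 4141) = (-8172 + (-15 - 6)/(-120 - 6))/(-37430 + 4141) = (-8172 - 21/(-126))/(-33289) = (-8172 - 1/126*(-21))*(-1/33289) = (-8172 + ⅙)*(-1/33289) = -49031/6*(-1/33289) = 49031/199734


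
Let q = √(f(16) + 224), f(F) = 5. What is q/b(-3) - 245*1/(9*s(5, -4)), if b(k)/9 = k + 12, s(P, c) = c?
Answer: 245/36 + √229/81 ≈ 6.9924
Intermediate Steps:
b(k) = 108 + 9*k (b(k) = 9*(k + 12) = 9*(12 + k) = 108 + 9*k)
q = √229 (q = √(5 + 224) = √229 ≈ 15.133)
q/b(-3) - 245*1/(9*s(5, -4)) = √229/(108 + 9*(-3)) - 245/(9*(-4)) = √229/(108 - 27) - 245/(-36) = √229/81 - 245*(-1/36) = √229*(1/81) + 245/36 = √229/81 + 245/36 = 245/36 + √229/81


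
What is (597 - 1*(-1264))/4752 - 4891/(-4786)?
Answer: 16074389/11371536 ≈ 1.4136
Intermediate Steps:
(597 - 1*(-1264))/4752 - 4891/(-4786) = (597 + 1264)*(1/4752) - 4891*(-1/4786) = 1861*(1/4752) + 4891/4786 = 1861/4752 + 4891/4786 = 16074389/11371536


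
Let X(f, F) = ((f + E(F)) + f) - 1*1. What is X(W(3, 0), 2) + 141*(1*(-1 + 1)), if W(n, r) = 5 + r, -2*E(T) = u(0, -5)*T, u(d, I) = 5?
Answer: 4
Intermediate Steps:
E(T) = -5*T/2
X(f, F) = -1 + 2*f - 5*F/2 (X(f, F) = ((f - 5*F/2) + f) - 1*1 = (2*f - 5*F/2) - 1 = -1 + 2*f - 5*F/2)
X(W(3, 0), 2) + 141*(1*(-1 + 1)) = (-1 + 2*(5 + 0) - 5/2*2) + 141*(1*(-1 + 1)) = (-1 + 2*5 - 5) + 141*(1*0) = (-1 + 10 - 5) + 141*0 = 4 + 0 = 4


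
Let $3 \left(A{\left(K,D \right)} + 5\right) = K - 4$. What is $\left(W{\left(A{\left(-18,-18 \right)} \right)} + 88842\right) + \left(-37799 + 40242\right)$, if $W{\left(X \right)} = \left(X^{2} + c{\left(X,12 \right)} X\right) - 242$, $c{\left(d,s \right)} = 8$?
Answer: $\frac{819868}{9} \approx 91097.0$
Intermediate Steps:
$A{\left(K,D \right)} = - \frac{19}{3} + \frac{K}{3}$ ($A{\left(K,D \right)} = -5 + \frac{K - 4}{3} = -5 + \frac{-4 + K}{3} = -5 + \left(- \frac{4}{3} + \frac{K}{3}\right) = - \frac{19}{3} + \frac{K}{3}$)
$W{\left(X \right)} = -242 + X^{2} + 8 X$ ($W{\left(X \right)} = \left(X^{2} + 8 X\right) - 242 = -242 + X^{2} + 8 X$)
$\left(W{\left(A{\left(-18,-18 \right)} \right)} + 88842\right) + \left(-37799 + 40242\right) = \left(\left(-242 + \left(- \frac{19}{3} + \frac{1}{3} \left(-18\right)\right)^{2} + 8 \left(- \frac{19}{3} + \frac{1}{3} \left(-18\right)\right)\right) + 88842\right) + \left(-37799 + 40242\right) = \left(\left(-242 + \left(- \frac{19}{3} - 6\right)^{2} + 8 \left(- \frac{19}{3} - 6\right)\right) + 88842\right) + 2443 = \left(\left(-242 + \left(- \frac{37}{3}\right)^{2} + 8 \left(- \frac{37}{3}\right)\right) + 88842\right) + 2443 = \left(\left(-242 + \frac{1369}{9} - \frac{296}{3}\right) + 88842\right) + 2443 = \left(- \frac{1697}{9} + 88842\right) + 2443 = \frac{797881}{9} + 2443 = \frac{819868}{9}$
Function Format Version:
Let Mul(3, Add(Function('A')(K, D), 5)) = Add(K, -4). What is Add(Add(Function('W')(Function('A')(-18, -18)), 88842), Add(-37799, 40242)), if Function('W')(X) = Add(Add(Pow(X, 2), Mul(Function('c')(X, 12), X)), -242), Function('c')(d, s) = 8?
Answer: Rational(819868, 9) ≈ 91097.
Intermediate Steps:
Function('A')(K, D) = Add(Rational(-19, 3), Mul(Rational(1, 3), K)) (Function('A')(K, D) = Add(-5, Mul(Rational(1, 3), Add(K, -4))) = Add(-5, Mul(Rational(1, 3), Add(-4, K))) = Add(-5, Add(Rational(-4, 3), Mul(Rational(1, 3), K))) = Add(Rational(-19, 3), Mul(Rational(1, 3), K)))
Function('W')(X) = Add(-242, Pow(X, 2), Mul(8, X)) (Function('W')(X) = Add(Add(Pow(X, 2), Mul(8, X)), -242) = Add(-242, Pow(X, 2), Mul(8, X)))
Add(Add(Function('W')(Function('A')(-18, -18)), 88842), Add(-37799, 40242)) = Add(Add(Add(-242, Pow(Add(Rational(-19, 3), Mul(Rational(1, 3), -18)), 2), Mul(8, Add(Rational(-19, 3), Mul(Rational(1, 3), -18)))), 88842), Add(-37799, 40242)) = Add(Add(Add(-242, Pow(Add(Rational(-19, 3), -6), 2), Mul(8, Add(Rational(-19, 3), -6))), 88842), 2443) = Add(Add(Add(-242, Pow(Rational(-37, 3), 2), Mul(8, Rational(-37, 3))), 88842), 2443) = Add(Add(Add(-242, Rational(1369, 9), Rational(-296, 3)), 88842), 2443) = Add(Add(Rational(-1697, 9), 88842), 2443) = Add(Rational(797881, 9), 2443) = Rational(819868, 9)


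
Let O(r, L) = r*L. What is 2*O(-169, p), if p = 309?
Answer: -104442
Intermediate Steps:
O(r, L) = L*r
2*O(-169, p) = 2*(309*(-169)) = 2*(-52221) = -104442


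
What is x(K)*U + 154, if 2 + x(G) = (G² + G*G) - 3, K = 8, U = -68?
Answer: -8210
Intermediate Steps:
x(G) = -5 + 2*G² (x(G) = -2 + ((G² + G*G) - 3) = -2 + ((G² + G²) - 3) = -2 + (2*G² - 3) = -2 + (-3 + 2*G²) = -5 + 2*G²)
x(K)*U + 154 = (-5 + 2*8²)*(-68) + 154 = (-5 + 2*64)*(-68) + 154 = (-5 + 128)*(-68) + 154 = 123*(-68) + 154 = -8364 + 154 = -8210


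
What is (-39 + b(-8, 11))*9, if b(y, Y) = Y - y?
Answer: -180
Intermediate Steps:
(-39 + b(-8, 11))*9 = (-39 + (11 - 1*(-8)))*9 = (-39 + (11 + 8))*9 = (-39 + 19)*9 = -20*9 = -180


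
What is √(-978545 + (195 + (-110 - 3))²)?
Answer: I*√971821 ≈ 985.81*I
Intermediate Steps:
√(-978545 + (195 + (-110 - 3))²) = √(-978545 + (195 - 113)²) = √(-978545 + 82²) = √(-978545 + 6724) = √(-971821) = I*√971821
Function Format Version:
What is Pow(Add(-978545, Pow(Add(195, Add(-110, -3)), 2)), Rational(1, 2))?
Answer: Mul(I, Pow(971821, Rational(1, 2))) ≈ Mul(985.81, I)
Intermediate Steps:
Pow(Add(-978545, Pow(Add(195, Add(-110, -3)), 2)), Rational(1, 2)) = Pow(Add(-978545, Pow(Add(195, -113), 2)), Rational(1, 2)) = Pow(Add(-978545, Pow(82, 2)), Rational(1, 2)) = Pow(Add(-978545, 6724), Rational(1, 2)) = Pow(-971821, Rational(1, 2)) = Mul(I, Pow(971821, Rational(1, 2)))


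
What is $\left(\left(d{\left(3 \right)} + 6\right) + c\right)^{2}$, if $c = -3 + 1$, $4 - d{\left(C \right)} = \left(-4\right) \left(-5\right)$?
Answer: $144$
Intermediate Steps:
$d{\left(C \right)} = -16$ ($d{\left(C \right)} = 4 - \left(-4\right) \left(-5\right) = 4 - 20 = -16$)
$c = -2$
$\left(\left(d{\left(3 \right)} + 6\right) + c\right)^{2} = \left(\left(-16 + 6\right) - 2\right)^{2} = \left(-10 - 2\right)^{2} = \left(-12\right)^{2} = 144$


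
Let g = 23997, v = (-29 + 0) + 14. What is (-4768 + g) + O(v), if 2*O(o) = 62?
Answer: 19260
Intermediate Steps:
v = -15 (v = -29 + 14 = -15)
O(o) = 31 (O(o) = (½)*62 = 31)
(-4768 + g) + O(v) = (-4768 + 23997) + 31 = 19229 + 31 = 19260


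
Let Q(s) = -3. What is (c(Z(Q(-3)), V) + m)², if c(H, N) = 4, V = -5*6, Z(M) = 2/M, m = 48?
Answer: 2704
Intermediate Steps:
V = -30
(c(Z(Q(-3)), V) + m)² = (4 + 48)² = 52² = 2704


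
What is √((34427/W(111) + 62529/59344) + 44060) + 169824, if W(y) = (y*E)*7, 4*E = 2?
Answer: 169824 + √5866825046956266477/11527572 ≈ 1.7003e+5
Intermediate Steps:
E = ½ (E = (¼)*2 = ½ ≈ 0.50000)
W(y) = 7*y/2 (W(y) = (y*(½))*7 = (y/2)*7 = 7*y/2)
√((34427/W(111) + 62529/59344) + 44060) + 169824 = √((34427/(((7/2)*111)) + 62529/59344) + 44060) + 169824 = √((34427/(777/2) + 62529*(1/59344)) + 44060) + 169824 = √((34427*(2/777) + 62529/59344) + 44060) + 169824 = √((68854/777 + 62529/59344) + 44060) + 169824 = √(4134656809/46110288 + 44060) + 169824 = √(2035753946089/46110288) + 169824 = √5866825046956266477/11527572 + 169824 = 169824 + √5866825046956266477/11527572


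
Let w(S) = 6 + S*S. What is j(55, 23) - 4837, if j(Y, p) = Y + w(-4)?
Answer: -4760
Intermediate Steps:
w(S) = 6 + S²
j(Y, p) = 22 + Y (j(Y, p) = Y + (6 + (-4)²) = Y + (6 + 16) = Y + 22 = 22 + Y)
j(55, 23) - 4837 = (22 + 55) - 4837 = 77 - 4837 = -4760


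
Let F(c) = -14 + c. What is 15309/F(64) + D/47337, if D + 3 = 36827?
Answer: 726523333/2366850 ≈ 306.96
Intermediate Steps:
D = 36824 (D = -3 + 36827 = 36824)
15309/F(64) + D/47337 = 15309/(-14 + 64) + 36824/47337 = 15309/50 + 36824*(1/47337) = 15309*(1/50) + 36824/47337 = 15309/50 + 36824/47337 = 726523333/2366850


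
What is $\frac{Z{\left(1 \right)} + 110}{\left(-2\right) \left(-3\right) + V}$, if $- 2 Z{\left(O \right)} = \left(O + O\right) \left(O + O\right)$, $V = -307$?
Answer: $- \frac{108}{301} \approx -0.3588$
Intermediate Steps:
$Z{\left(O \right)} = - 2 O^{2}$ ($Z{\left(O \right)} = - \frac{\left(O + O\right) \left(O + O\right)}{2} = - \frac{2 O 2 O}{2} = - \frac{4 O^{2}}{2} = - 2 O^{2}$)
$\frac{Z{\left(1 \right)} + 110}{\left(-2\right) \left(-3\right) + V} = \frac{- 2 \cdot 1^{2} + 110}{\left(-2\right) \left(-3\right) - 307} = \frac{\left(-2\right) 1 + 110}{6 - 307} = \frac{-2 + 110}{-301} = 108 \left(- \frac{1}{301}\right) = - \frac{108}{301}$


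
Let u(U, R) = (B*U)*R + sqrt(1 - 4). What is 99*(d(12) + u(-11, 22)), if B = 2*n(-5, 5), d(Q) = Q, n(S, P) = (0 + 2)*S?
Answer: 480348 + 99*I*sqrt(3) ≈ 4.8035e+5 + 171.47*I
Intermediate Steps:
n(S, P) = 2*S
B = -20 (B = 2*(2*(-5)) = 2*(-10) = -20)
u(U, R) = I*sqrt(3) - 20*R*U (u(U, R) = (-20*U)*R + sqrt(1 - 4) = -20*R*U + sqrt(-3) = -20*R*U + I*sqrt(3) = I*sqrt(3) - 20*R*U)
99*(d(12) + u(-11, 22)) = 99*(12 + (I*sqrt(3) - 20*22*(-11))) = 99*(12 + (I*sqrt(3) + 4840)) = 99*(12 + (4840 + I*sqrt(3))) = 99*(4852 + I*sqrt(3)) = 480348 + 99*I*sqrt(3)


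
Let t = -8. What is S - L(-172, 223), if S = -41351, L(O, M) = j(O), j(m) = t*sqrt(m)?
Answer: -41351 + 16*I*sqrt(43) ≈ -41351.0 + 104.92*I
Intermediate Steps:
j(m) = -8*sqrt(m)
L(O, M) = -8*sqrt(O)
S - L(-172, 223) = -41351 - (-8)*sqrt(-172) = -41351 - (-8)*2*I*sqrt(43) = -41351 - (-16)*I*sqrt(43) = -41351 + 16*I*sqrt(43)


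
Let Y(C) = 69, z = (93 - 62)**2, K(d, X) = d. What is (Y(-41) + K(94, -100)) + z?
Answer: 1124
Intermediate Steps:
z = 961 (z = 31**2 = 961)
(Y(-41) + K(94, -100)) + z = (69 + 94) + 961 = 163 + 961 = 1124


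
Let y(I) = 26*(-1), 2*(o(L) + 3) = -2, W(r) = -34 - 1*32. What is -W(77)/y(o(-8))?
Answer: -33/13 ≈ -2.5385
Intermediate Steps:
W(r) = -66 (W(r) = -34 - 32 = -66)
o(L) = -4 (o(L) = -3 + (1/2)*(-2) = -3 - 1 = -4)
y(I) = -26
-W(77)/y(o(-8)) = -(-66)/(-26) = -(-66)*(-1)/26 = -1*33/13 = -33/13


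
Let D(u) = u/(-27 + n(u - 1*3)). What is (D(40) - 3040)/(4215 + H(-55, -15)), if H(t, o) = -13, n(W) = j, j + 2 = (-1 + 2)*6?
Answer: -3180/4393 ≈ -0.72388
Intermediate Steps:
j = 4 (j = -2 + (-1 + 2)*6 = -2 + 1*6 = -2 + 6 = 4)
n(W) = 4
D(u) = -u/23 (D(u) = u/(-27 + 4) = u/(-23) = u*(-1/23) = -u/23)
(D(40) - 3040)/(4215 + H(-55, -15)) = (-1/23*40 - 3040)/(4215 - 13) = (-40/23 - 3040)/4202 = -69960/23*1/4202 = -3180/4393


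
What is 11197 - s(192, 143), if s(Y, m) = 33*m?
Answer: 6478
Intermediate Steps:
11197 - s(192, 143) = 11197 - 33*143 = 11197 - 1*4719 = 11197 - 4719 = 6478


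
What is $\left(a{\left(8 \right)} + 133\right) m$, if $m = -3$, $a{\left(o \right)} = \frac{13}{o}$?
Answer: $- \frac{3231}{8} \approx -403.88$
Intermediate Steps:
$\left(a{\left(8 \right)} + 133\right) m = \left(\frac{13}{8} + 133\right) \left(-3\right) = \frac{1077}{8} \left(-3\right) = - \frac{3231}{8}$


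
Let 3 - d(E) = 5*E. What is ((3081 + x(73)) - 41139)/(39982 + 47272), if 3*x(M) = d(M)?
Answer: -57268/130881 ≈ -0.43756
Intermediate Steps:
d(E) = 3 - 5*E
x(M) = 1 - 5*M/3 (x(M) = (3 - 5*M)/3 = 1 - 5*M/3)
((3081 + x(73)) - 41139)/(39982 + 47272) = ((3081 + (1 - 5/3*73)) - 41139)/(39982 + 47272) = ((3081 + (1 - 365/3)) - 41139)/87254 = ((3081 - 362/3) - 41139)*(1/87254) = (8881/3 - 41139)*(1/87254) = -114536/3*1/87254 = -57268/130881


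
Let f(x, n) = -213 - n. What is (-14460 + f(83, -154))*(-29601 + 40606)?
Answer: -159781595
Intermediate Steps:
(-14460 + f(83, -154))*(-29601 + 40606) = (-14460 + (-213 - 1*(-154)))*(-29601 + 40606) = (-14460 + (-213 + 154))*11005 = (-14460 - 59)*11005 = -14519*11005 = -159781595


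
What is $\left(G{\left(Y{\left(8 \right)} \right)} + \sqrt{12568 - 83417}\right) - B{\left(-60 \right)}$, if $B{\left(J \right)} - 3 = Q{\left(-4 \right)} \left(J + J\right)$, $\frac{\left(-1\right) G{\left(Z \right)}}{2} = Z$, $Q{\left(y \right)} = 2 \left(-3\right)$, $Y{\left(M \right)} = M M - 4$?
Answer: $-843 + i \sqrt{70849} \approx -843.0 + 266.17 i$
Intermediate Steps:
$Y{\left(M \right)} = -4 + M^{2}$ ($Y{\left(M \right)} = M^{2} - 4 = -4 + M^{2}$)
$Q{\left(y \right)} = -6$
$G{\left(Z \right)} = - 2 Z$
$B{\left(J \right)} = 3 - 12 J$ ($B{\left(J \right)} = 3 - 6 \left(J + J\right) = 3 - 6 \cdot 2 J = 3 - 12 J$)
$\left(G{\left(Y{\left(8 \right)} \right)} + \sqrt{12568 - 83417}\right) - B{\left(-60 \right)} = \left(- 2 \left(-4 + 8^{2}\right) + \sqrt{12568 - 83417}\right) - \left(3 - -720\right) = \left(- 2 \left(-4 + 64\right) + \sqrt{-70849}\right) - \left(3 + 720\right) = \left(\left(-2\right) 60 + i \sqrt{70849}\right) - 723 = \left(-120 + i \sqrt{70849}\right) - 723 = -843 + i \sqrt{70849}$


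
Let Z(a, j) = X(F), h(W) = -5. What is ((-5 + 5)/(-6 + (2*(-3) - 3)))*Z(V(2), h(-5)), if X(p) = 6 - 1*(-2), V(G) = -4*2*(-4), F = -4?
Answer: 0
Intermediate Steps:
V(G) = 32 (V(G) = -8*(-4) = 32)
X(p) = 8 (X(p) = 6 + 2 = 8)
Z(a, j) = 8
((-5 + 5)/(-6 + (2*(-3) - 3)))*Z(V(2), h(-5)) = ((-5 + 5)/(-6 + (2*(-3) - 3)))*8 = (0/(-6 + (-6 - 3)))*8 = (0/(-6 - 9))*8 = (0/(-15))*8 = (0*(-1/15))*8 = 0*8 = 0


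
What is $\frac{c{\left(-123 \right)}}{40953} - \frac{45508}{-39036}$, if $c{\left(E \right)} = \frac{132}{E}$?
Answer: $\frac{192953375}{165515893} \approx 1.1658$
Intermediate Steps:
$\frac{c{\left(-123 \right)}}{40953} - \frac{45508}{-39036} = \frac{132 \frac{1}{-123}}{40953} - \frac{45508}{-39036} = 132 \left(- \frac{1}{123}\right) \frac{1}{40953} - - \frac{11377}{9759} = \left(- \frac{44}{41}\right) \frac{1}{40953} + \frac{11377}{9759} = - \frac{4}{152643} + \frac{11377}{9759} = \frac{192953375}{165515893}$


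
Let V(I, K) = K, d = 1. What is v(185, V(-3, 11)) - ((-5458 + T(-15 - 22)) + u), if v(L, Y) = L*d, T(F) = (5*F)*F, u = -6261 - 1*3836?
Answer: 8895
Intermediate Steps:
u = -10097 (u = -6261 - 3836 = -10097)
T(F) = 5*F²
v(L, Y) = L (v(L, Y) = L*1 = L)
v(185, V(-3, 11)) - ((-5458 + T(-15 - 22)) + u) = 185 - ((-5458 + 5*(-15 - 22)²) - 10097) = 185 - ((-5458 + 5*(-37)²) - 10097) = 185 - ((-5458 + 5*1369) - 10097) = 185 - ((-5458 + 6845) - 10097) = 185 - (1387 - 10097) = 185 - 1*(-8710) = 185 + 8710 = 8895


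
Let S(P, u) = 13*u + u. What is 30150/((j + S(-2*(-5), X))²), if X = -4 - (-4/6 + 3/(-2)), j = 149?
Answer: 5427/2738 ≈ 1.9821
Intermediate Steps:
X = -11/6 (X = -4 - (-4*⅙ + 3*(-½)) = -4 - (-⅔ - 3/2) = -4 - 1*(-13/6) = -4 + 13/6 = -11/6 ≈ -1.8333)
S(P, u) = 14*u
30150/((j + S(-2*(-5), X))²) = 30150/((149 + 14*(-11/6))²) = 30150/((149 - 77/3)²) = 30150/((370/3)²) = 30150/(136900/9) = 30150*(9/136900) = 5427/2738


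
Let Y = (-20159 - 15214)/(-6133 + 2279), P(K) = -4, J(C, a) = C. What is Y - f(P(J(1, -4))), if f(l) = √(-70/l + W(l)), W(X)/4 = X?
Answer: 35373/3854 - √6/2 ≈ 7.9535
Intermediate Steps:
W(X) = 4*X
Y = 35373/3854 (Y = -35373/(-3854) = -35373*(-1/3854) = 35373/3854 ≈ 9.1783)
f(l) = √(-70/l + 4*l)
Y - f(P(J(1, -4))) = 35373/3854 - √(-70/(-4) + 4*(-4)) = 35373/3854 - √(-70*(-¼) - 16) = 35373/3854 - √(35/2 - 16) = 35373/3854 - √(3/2) = 35373/3854 - √6/2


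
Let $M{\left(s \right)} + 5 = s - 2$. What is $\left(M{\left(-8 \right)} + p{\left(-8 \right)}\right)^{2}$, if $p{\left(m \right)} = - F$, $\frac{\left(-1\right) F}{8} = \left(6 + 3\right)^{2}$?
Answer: $400689$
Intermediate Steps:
$M{\left(s \right)} = -7 + s$ ($M{\left(s \right)} = -5 + \left(s - 2\right) = -5 + \left(-2 + s\right) = -7 + s$)
$F = -648$ ($F = - 8 \left(6 + 3\right)^{2} = - 8 \cdot 9^{2} = \left(-8\right) 81 = -648$)
$p{\left(m \right)} = 648$ ($p{\left(m \right)} = \left(-1\right) \left(-648\right) = 648$)
$\left(M{\left(-8 \right)} + p{\left(-8 \right)}\right)^{2} = \left(\left(-7 - 8\right) + 648\right)^{2} = \left(-15 + 648\right)^{2} = 633^{2} = 400689$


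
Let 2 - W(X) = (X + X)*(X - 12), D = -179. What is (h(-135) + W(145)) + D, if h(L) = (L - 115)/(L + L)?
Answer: -1046144/27 ≈ -38746.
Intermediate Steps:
W(X) = 2 - 2*X*(-12 + X) (W(X) = 2 - (X + X)*(X - 12) = 2 - 2*X*(-12 + X))
h(L) = (-115 + L)/(2*L) (h(L) = (-115 + L)/((2*L)) = (-115 + L)*(1/(2*L)) = (-115 + L)/(2*L))
(h(-135) + W(145)) + D = ((1/2)*(-115 - 135)/(-135) + (2 - 2*145**2 + 24*145)) - 179 = ((1/2)*(-1/135)*(-250) + (2 - 2*21025 + 3480)) - 179 = (25/27 + (2 - 42050 + 3480)) - 179 = (25/27 - 38568) - 179 = -1041311/27 - 179 = -1046144/27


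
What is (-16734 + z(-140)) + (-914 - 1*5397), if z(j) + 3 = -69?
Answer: -23117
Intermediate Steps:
z(j) = -72 (z(j) = -3 - 69 = -72)
(-16734 + z(-140)) + (-914 - 1*5397) = (-16734 - 72) + (-914 - 1*5397) = -16806 + (-914 - 5397) = -16806 - 6311 = -23117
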